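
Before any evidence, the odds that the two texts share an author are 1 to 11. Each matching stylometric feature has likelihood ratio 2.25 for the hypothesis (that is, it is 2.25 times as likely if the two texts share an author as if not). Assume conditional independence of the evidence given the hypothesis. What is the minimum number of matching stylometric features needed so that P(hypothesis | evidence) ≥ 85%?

Prior odds = 1/11.
Likelihood ratio per matching stylometric feature = 2.25.
Target odds: 0.85 ÷ 0.15 = 17/3.
Require 2.25ⁿ ≥ 17/3 ÷ (1/11) = 187/3.
2.25⁵ = 59049/1024 falls short of 187/3 but 2.25⁶ = 531441/4096 reaches it, so n = 6.

6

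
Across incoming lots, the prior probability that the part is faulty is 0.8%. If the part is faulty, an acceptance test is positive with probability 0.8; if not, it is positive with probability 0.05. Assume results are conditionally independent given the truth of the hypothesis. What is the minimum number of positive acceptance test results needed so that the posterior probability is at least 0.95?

Prior odds: 0.008 ÷ 0.992 = 1/124.
Likelihood ratio of a positive = 0.8/0.05 = 16.
Target posterior odds = 0.95/0.05 = 19.
Need (1/124) × 16ⁿ ≥ 19, i.e. 16ⁿ ≥ 2356.
16² = 256 falls short of 2356 but 16³ = 4096 reaches it, so n = 3.

3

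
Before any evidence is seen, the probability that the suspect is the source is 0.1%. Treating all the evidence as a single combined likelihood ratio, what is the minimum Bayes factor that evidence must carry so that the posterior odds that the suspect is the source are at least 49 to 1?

Prior odds = 0.001/0.999 = 1/999.
Target odds = 49.
Required Bayes factor = 49 ÷ (1/999) = 48951.

48951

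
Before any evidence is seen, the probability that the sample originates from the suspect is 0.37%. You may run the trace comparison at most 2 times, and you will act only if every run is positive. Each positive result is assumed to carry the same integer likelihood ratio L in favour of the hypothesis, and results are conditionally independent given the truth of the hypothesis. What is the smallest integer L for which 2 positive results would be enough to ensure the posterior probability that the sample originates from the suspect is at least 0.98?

Prior odds = 0.0037/0.9963 = 37/9963.
Target odds = 0.98/0.02 = 49.
Need L² ≥ 49 ÷ (37/9963) = 488187/37.
114² = 12996 < 488187/37 ≤ 13225 = 115², so L = 115.

115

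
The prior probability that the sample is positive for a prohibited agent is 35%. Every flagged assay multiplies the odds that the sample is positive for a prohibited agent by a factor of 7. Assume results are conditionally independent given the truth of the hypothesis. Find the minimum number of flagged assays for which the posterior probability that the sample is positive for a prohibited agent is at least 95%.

2

Prior odds: 0.35 ÷ 0.65 = 7/13.
Likelihood ratio per flagged assay = 7.
Target posterior odds = 0.95/0.05 = 19.
Require 7ⁿ ≥ 19 ÷ (7/13) = 247/7.
7¹ = 7 falls short of 247/7 but 7² = 49 reaches it, so n = 2.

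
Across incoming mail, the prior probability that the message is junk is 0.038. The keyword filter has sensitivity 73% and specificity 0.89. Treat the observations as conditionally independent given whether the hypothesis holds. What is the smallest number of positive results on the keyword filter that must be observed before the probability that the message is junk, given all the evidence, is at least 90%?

3

Prior odds = 0.038/0.962 = 19/481.
False-positive rate = 1 − 0.89 = 0.11; likelihood ratio of a positive = 0.73/0.11 = 73/11.
Target odds: 0.9 ÷ 0.1 = 9.
Need (19/481) × (73/11)ⁿ ≥ 9, i.e. (73/11)ⁿ ≥ 4329/19.
(73/11)² = 5329/121 falls short of 4329/19 but (73/11)³ = 389017/1331 reaches it, so n = 3.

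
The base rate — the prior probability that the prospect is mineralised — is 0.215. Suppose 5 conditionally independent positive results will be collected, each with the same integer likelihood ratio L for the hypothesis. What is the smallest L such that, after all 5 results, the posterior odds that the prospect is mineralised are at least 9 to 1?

3

Prior odds = 0.215/0.785 = 43/157.
Target odds = 9.
Need L⁵ ≥ 9 ÷ (43/157) = 1413/43.
2⁵ = 32 < 1413/43 ≤ 243 = 3⁵, so L = 3.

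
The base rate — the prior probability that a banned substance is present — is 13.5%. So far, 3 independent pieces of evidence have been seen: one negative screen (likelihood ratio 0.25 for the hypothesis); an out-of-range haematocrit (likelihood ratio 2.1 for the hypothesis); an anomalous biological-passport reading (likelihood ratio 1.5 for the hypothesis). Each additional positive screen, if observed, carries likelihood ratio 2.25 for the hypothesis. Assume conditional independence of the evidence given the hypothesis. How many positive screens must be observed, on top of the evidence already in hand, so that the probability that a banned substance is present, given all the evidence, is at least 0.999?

Prior odds = 0.135/0.865 = 27/173.
Combined Bayes factor of the evidence already in hand = 0.25 × 2.1 × 1.5 = 0.7875.
Odds after that evidence = (27/173) × 0.7875 = 1701/13840.
Target odds = 0.999/0.001 = 999.
Need 2.25ⁿ ≥ 999 ÷ (1701/13840) = 512080/63.
2.25¹¹ ≈7481.83 falls short of 512080/63 but 2.25¹² ≈16834.1 reaches it, so n = 12.

12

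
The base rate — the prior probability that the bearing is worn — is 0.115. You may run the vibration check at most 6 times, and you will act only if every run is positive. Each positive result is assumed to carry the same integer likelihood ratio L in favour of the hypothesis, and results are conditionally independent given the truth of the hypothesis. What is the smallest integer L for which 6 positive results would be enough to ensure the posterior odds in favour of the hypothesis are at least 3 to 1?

Prior odds = 0.115/0.885 = 23/177.
Target odds = 3.
Need L⁶ ≥ 3 ÷ (23/177) = 531/23.
1⁶ = 1 < 531/23 ≤ 64 = 2⁶, so L = 2.

2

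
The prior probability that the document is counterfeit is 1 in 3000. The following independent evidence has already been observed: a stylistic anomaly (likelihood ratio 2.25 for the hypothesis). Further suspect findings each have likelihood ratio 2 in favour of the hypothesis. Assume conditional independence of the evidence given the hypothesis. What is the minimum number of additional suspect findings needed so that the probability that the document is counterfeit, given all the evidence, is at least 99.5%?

19

Prior odds = (1/3000)/(2999/3000) = 1/2999.
Bayes factor of the evidence already in hand = 2.25.
Odds after that evidence = (1/2999) × 2.25 = 9/11996.
Target odds = 0.995/0.005 = 199.
Need 2ⁿ ≥ 199 ÷ (9/11996) = 2387204/9.
2¹⁸ = 262144 falls short of 2387204/9 but 2¹⁹ = 524288 reaches it, so n = 19.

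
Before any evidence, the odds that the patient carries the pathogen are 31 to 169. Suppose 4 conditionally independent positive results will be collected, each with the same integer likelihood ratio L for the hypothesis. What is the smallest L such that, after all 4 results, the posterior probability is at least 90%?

Prior odds = 31/169.
Target odds = 0.9/0.1 = 9.
Need L⁴ ≥ 9 ÷ (31/169) = 1521/31.
2⁴ = 16 < 1521/31 ≤ 81 = 3⁴, so L = 3.

3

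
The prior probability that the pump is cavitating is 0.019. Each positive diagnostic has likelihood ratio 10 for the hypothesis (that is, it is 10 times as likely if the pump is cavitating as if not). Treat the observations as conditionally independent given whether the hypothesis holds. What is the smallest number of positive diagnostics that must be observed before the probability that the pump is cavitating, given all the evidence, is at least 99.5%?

5

Prior odds = 0.019/0.981 = 19/981.
Likelihood ratio per positive diagnostic = 10.
Target posterior odds = 0.995/0.005 = 199.
Require 10ⁿ ≥ 199 ÷ (19/981) = 195219/19.
10⁴ = 10000 falls short of 195219/19 but 10⁵ = 100000 reaches it, so n = 5.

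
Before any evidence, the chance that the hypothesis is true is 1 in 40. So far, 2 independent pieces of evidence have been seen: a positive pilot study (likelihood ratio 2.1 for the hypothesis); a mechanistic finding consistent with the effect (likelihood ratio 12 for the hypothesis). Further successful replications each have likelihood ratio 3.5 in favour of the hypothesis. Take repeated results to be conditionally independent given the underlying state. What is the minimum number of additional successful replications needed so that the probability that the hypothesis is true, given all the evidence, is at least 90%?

Prior odds = 0.025/0.975 = 1/39.
Combined Bayes factor of the evidence already in hand = 2.1 × 12 = 25.2.
Odds after that evidence = (1/39) × 25.2 = 42/65.
Target odds = 0.9/0.1 = 9.
Need 3.5ⁿ ≥ 9 ÷ (42/65) = 195/14.
3.5² = 12.25 falls short of 195/14 but 3.5³ = 42.875 reaches it, so n = 3.

3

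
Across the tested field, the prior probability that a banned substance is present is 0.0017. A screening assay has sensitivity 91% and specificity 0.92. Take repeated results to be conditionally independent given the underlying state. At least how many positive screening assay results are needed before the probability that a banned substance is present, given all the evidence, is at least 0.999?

Prior odds: 0.0017 ÷ 0.9983 = 17/9983.
False-positive rate = 1 − 0.92 = 0.08; likelihood ratio of a positive = 0.91/0.08 = 11.375.
Target posterior odds = 0.999/0.001 = 999.
Require 11.375ⁿ ≥ 999 ÷ (17/9983) = 9973017/17.
11.375⁵ ≈190439 falls short of 9973017/17 but 11.375⁶ ≈2.16625e+06 reaches it, so n = 6.

6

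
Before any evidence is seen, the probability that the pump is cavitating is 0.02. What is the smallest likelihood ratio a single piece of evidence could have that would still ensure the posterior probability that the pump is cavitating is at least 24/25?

Prior odds = 0.02/0.98 = 1/49.
Target odds = 0.96/0.04 = 24.
Required Bayes factor = 24 ÷ (1/49) = 1176.

1176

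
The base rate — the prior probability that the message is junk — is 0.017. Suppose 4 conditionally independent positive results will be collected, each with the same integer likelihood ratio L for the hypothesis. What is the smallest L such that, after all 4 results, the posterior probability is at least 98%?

8

Prior odds = 0.017/0.983 = 17/983.
Target odds = 0.98/0.02 = 49.
Need L⁴ ≥ 49 ÷ (17/983) = 48167/17.
7⁴ = 2401 < 48167/17 ≤ 4096 = 8⁴, so L = 8.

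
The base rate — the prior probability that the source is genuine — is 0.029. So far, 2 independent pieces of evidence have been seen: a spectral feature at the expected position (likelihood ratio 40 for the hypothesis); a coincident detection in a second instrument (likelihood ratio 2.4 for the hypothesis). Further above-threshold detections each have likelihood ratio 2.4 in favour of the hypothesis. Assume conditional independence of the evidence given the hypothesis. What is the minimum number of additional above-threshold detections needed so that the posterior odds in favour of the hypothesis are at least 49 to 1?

4

Prior odds = 0.029/0.971 = 29/971.
Combined Bayes factor of the evidence already in hand = 40 × 2.4 = 96.
Odds after that evidence = (29/971) × 96 = 2784/971.
Target odds = 49.
Need 2.4ⁿ ≥ 49 ÷ (2784/971) = 47579/2784.
2.4³ = 13.824 falls short of 47579/2784 but 2.4⁴ = 33.1776 reaches it, so n = 4.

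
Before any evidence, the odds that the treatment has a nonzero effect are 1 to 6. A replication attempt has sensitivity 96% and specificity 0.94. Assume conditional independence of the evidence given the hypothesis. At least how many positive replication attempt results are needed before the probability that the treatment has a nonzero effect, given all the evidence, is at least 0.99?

3

Prior odds = 1/6.
False-positive rate = 1 − 0.94 = 0.06; likelihood ratio of a positive = 0.96/0.06 = 16.
Target odds: 0.99 ÷ 0.01 = 99.
Need (1/6) × 16ⁿ ≥ 99, i.e. 16ⁿ ≥ 594.
16² = 256 falls short of 594 but 16³ = 4096 reaches it, so n = 3.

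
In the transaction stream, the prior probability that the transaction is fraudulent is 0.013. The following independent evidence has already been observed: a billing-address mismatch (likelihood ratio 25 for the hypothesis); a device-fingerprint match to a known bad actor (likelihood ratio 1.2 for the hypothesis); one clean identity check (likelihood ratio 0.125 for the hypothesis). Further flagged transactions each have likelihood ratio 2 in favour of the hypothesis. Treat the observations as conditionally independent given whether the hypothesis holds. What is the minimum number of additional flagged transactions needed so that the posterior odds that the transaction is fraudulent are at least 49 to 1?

Prior odds = 0.013/0.987 = 13/987.
Combined Bayes factor of the evidence already in hand = 25 × 1.2 × 0.125 = 3.75.
Odds after that evidence = (13/987) × 3.75 = 65/1316.
Target odds = 49.
Need 2ⁿ ≥ 49 ÷ (65/1316) = 64484/65.
2⁹ = 512 falls short of 64484/65 but 2¹⁰ = 1024 reaches it, so n = 10.

10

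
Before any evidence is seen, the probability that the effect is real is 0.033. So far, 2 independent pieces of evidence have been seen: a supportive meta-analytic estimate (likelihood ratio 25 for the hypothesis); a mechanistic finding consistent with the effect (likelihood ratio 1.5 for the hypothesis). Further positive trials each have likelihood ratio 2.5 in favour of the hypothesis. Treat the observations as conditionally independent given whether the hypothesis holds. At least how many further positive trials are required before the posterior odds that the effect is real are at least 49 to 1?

Prior odds = 0.033/0.967 = 33/967.
Combined Bayes factor of the evidence already in hand = 25 × 1.5 = 37.5.
Odds after that evidence = (33/967) × 37.5 = 2475/1934.
Target odds = 49.
Need 2.5ⁿ ≥ 49 ÷ (2475/1934) = 94766/2475.
2.5³ = 15.625 falls short of 94766/2475 but 2.5⁴ = 39.0625 reaches it, so n = 4.

4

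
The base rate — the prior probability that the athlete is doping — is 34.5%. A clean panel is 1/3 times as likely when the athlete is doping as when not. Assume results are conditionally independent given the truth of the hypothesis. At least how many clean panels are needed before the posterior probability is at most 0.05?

3

Prior odds: 0.345 ÷ 0.655 = 69/131.
Likelihood ratio per clean panel = 1/3.
Target odds: 0.05 ÷ 0.95 = 1/19.
Require (1/3)ⁿ ≤ 1/19 ÷ (69/131) = 131/1311.
(1/3)² = 1/9 is still above 131/1311 but (1/3)³ = 1/27 is at or below it, so n = 3.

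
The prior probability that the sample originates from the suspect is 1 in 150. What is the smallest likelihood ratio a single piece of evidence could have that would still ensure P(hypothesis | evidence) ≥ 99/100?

14751

Prior odds = (1/150)/(149/150) = 1/149.
Target odds = 0.99/0.01 = 99.
Required Bayes factor = 99 ÷ (1/149) = 14751.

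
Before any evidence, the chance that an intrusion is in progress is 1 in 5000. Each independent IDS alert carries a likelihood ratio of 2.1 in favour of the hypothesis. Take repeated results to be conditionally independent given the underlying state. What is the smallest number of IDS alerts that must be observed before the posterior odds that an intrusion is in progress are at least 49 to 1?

Prior odds: 0.0002 ÷ 0.9998 = 1/4999.
Likelihood ratio per IDS alert = 2.1.
Target odds = 49.
Require 2.1ⁿ ≥ 49 ÷ (1/4999) = 244951.
2.1¹⁶ ≈143057 falls short of 244951 but 2.1¹⁷ ≈300419 reaches it, so n = 17.

17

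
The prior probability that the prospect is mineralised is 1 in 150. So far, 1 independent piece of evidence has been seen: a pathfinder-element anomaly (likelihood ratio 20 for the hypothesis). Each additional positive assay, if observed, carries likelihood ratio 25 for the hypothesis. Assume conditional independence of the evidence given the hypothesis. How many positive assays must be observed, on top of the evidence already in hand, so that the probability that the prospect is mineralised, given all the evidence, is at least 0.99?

Prior odds = (1/150)/(149/150) = 1/149.
Bayes factor of the evidence already in hand = 20.
Odds after that evidence = (1/149) × 20 = 20/149.
Target odds = 0.99/0.01 = 99.
Need 25ⁿ ≥ 99 ÷ (20/149) = 737.55.
25² = 625 falls short of 737.55 but 25³ = 15625 reaches it, so n = 3.

3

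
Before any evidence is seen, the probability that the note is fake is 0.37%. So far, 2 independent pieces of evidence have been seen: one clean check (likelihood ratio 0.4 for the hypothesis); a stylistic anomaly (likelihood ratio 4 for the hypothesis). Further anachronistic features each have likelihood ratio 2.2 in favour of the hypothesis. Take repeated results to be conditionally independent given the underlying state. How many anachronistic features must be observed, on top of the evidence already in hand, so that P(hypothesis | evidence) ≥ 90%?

10

Prior odds = 0.0037/0.9963 = 37/9963.
Combined Bayes factor of the evidence already in hand = 0.4 × 4 = 1.6.
Odds after that evidence = (37/9963) × 1.6 = 296/49815.
Target odds = 0.9/0.1 = 9.
Need 2.2ⁿ ≥ 9 ÷ (296/49815) = 448335/296.
2.2⁹ ≈1207.27 falls short of 448335/296 but 2.2¹⁰ ≈2655.99 reaches it, so n = 10.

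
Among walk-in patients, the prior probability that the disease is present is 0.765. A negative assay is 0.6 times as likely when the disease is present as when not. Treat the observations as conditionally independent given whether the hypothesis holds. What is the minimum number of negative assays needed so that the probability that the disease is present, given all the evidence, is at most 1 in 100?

Prior odds: 0.765 ÷ 0.235 = 153/47.
Likelihood ratio per negative assay = 0.6.
Target posterior odds = 0.01/0.99 = 1/99.
Require 0.6ⁿ ≤ 1/99 ÷ (153/47) = 47/15147.
0.6¹¹ = 177147/48828125 is still above 47/15147 but 0.6¹² = 531441/244140625 is at or below it, so n = 12.

12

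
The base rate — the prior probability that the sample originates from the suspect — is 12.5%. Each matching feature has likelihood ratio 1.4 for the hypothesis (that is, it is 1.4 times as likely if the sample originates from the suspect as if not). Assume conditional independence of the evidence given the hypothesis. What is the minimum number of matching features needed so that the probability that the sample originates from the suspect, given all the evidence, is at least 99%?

20

Prior odds = 0.125/0.875 = 1/7.
Likelihood ratio per matching feature = 1.4.
Target odds: 0.99 ÷ 0.01 = 99.
Require 1.4ⁿ ≥ 99 ÷ (1/7) = 693.
1.4¹⁹ ≈597.63 falls short of 693 but 1.4²⁰ ≈836.683 reaches it, so n = 20.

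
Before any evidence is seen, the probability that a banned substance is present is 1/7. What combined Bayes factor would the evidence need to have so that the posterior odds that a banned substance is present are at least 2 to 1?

Prior odds = (1/7)/(6/7) = 1/6.
Target odds = 2.
Required Bayes factor = 2 ÷ (1/6) = 12.

12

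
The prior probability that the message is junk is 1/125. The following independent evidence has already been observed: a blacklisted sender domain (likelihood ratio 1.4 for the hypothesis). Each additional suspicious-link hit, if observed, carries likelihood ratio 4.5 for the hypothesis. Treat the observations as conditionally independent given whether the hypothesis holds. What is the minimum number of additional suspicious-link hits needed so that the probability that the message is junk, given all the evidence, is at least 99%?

7

Prior odds = 0.008/0.992 = 1/124.
Bayes factor of the evidence already in hand = 1.4.
Odds after that evidence = (1/124) × 1.4 = 7/620.
Target odds = 0.99/0.01 = 99.
Need 4.5ⁿ ≥ 99 ÷ (7/620) = 61380/7.
4.5⁶ = 8303.765625 falls short of 61380/7 but 4.5⁷ = 4782969/128 reaches it, so n = 7.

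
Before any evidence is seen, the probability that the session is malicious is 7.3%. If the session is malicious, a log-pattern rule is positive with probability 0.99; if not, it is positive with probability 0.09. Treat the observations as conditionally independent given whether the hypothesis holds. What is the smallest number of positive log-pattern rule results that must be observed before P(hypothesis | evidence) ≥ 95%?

Prior odds = 0.073/0.927 = 73/927.
Likelihood ratio of a positive = 0.99/0.09 = 11.
Target odds: 0.95 ÷ 0.05 = 19.
Require 11ⁿ ≥ 19 ÷ (73/927) = 17613/73.
11² = 121 falls short of 17613/73 but 11³ = 1331 reaches it, so n = 3.

3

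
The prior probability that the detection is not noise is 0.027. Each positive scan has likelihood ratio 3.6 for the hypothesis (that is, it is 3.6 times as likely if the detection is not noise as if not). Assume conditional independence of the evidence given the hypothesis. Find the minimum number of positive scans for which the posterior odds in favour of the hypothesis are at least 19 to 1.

Prior odds = 0.027/0.973 = 27/973.
Likelihood ratio per positive scan = 3.6.
Target odds = 19.
Require 3.6ⁿ ≥ 19 ÷ (27/973) = 18487/27.
3.6⁵ = 604.66176 falls short of 18487/27 but 3.6⁶ = 34012224/15625 reaches it, so n = 6.

6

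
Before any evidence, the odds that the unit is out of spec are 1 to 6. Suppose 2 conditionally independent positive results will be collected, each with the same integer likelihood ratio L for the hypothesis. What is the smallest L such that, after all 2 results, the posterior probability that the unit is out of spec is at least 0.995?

Prior odds = 1/6.
Target odds = 0.995/0.005 = 199.
Need L² ≥ 199 ÷ (1/6) = 1194.
34² = 1156 < 1194 ≤ 1225 = 35², so L = 35.

35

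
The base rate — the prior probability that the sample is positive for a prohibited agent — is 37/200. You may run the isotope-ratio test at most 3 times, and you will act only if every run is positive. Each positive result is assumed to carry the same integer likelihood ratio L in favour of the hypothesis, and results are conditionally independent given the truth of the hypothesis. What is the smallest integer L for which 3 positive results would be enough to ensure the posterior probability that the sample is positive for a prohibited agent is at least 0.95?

Prior odds = 0.185/0.815 = 37/163.
Target odds = 0.95/0.05 = 19.
Need L³ ≥ 19 ÷ (37/163) = 3097/37.
4³ = 64 < 3097/37 ≤ 125 = 5³, so L = 5.

5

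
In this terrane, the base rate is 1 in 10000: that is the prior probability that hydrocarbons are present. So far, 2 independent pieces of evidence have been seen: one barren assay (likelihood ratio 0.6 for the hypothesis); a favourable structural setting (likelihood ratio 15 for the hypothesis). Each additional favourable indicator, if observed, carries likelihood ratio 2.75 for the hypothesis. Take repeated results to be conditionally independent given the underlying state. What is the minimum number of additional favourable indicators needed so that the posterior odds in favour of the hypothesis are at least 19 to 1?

Prior odds = 0.0001/0.9999 = 1/9999.
Combined Bayes factor of the evidence already in hand = 0.6 × 15 = 9.
Odds after that evidence = (1/9999) × 9 = 1/1111.
Target odds = 19.
Need 2.75ⁿ ≥ 19 ÷ (1/1111) = 21109.
2.75⁹ ≈8994.86 falls short of 21109 but 2.75¹⁰ ≈24735.9 reaches it, so n = 10.

10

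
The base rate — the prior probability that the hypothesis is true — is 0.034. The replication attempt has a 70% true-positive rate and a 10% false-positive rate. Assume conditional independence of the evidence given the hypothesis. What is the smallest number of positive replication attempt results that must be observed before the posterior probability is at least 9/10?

Prior odds: 0.034 ÷ 0.966 = 17/483.
Likelihood ratio of a positive result = 0.7/0.1 = 7.
Target odds: 0.9 ÷ 0.1 = 9.
Require 7ⁿ ≥ 9 ÷ (17/483) = 4347/17.
7² = 49 falls short of 4347/17 but 7³ = 343 reaches it, so n = 3.

3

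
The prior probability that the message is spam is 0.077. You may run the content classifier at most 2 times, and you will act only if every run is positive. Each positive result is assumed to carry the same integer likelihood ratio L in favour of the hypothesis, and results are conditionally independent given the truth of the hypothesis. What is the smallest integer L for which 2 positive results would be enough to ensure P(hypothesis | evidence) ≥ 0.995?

Prior odds = 0.077/0.923 = 77/923.
Target odds = 0.995/0.005 = 199.
Need L² ≥ 199 ÷ (77/923) = 183677/77.
48² = 2304 < 183677/77 ≤ 2401 = 49², so L = 49.

49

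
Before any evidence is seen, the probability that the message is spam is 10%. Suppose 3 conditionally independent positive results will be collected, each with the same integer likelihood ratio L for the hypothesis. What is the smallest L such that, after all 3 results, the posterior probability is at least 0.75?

3

Prior odds = 0.1/0.9 = 1/9.
Target odds = 0.75/0.25 = 3.
Need L³ ≥ 3 ÷ (1/9) = 27.
2³ = 8 < 27 ≤ 27 = 3³, so L = 3.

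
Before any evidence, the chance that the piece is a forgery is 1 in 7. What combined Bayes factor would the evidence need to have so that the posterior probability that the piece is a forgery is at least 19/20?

114

Prior odds = (1/7)/(6/7) = 1/6.
Target odds = 0.95/0.05 = 19.
Required Bayes factor = 19 ÷ (1/6) = 114.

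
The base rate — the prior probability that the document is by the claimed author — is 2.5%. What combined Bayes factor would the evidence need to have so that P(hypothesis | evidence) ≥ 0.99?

Prior odds = 0.025/0.975 = 1/39.
Target odds = 0.99/0.01 = 99.
Required Bayes factor = 99 ÷ (1/39) = 3861.

3861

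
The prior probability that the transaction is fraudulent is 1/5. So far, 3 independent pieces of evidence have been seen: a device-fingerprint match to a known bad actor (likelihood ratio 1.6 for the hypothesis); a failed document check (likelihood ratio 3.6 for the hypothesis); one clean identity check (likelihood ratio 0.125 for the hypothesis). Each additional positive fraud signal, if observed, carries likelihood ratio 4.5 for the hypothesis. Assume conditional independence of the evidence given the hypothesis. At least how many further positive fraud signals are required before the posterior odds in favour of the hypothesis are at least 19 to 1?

4

Prior odds = 0.2/0.8 = 0.25.
Combined Bayes factor of the evidence already in hand = 1.6 × 3.6 × 0.125 = 0.72.
Odds after that evidence = 0.25 × 0.72 = 0.18.
Target odds = 19.
Need 4.5ⁿ ≥ 19 ÷ 0.18 = 950/9.
4.5³ = 91.125 falls short of 950/9 but 4.5⁴ = 410.0625 reaches it, so n = 4.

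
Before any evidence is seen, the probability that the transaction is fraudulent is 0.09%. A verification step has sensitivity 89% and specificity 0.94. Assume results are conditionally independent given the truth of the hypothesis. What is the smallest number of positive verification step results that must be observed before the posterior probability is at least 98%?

5

Prior odds = 0.0009/0.9991 = 9/9991.
False-positive rate = 1 − 0.94 = 0.06; likelihood ratio of a positive = 0.89/0.06 = 89/6.
Target odds: 0.98 ÷ 0.02 = 49.
Require (89/6)ⁿ ≥ 49 ÷ (9/9991) = 489559/9.
(89/6)⁴ = 62742241/1296 falls short of 489559/9 but (89/6)⁵ ≈718115 reaches it, so n = 5.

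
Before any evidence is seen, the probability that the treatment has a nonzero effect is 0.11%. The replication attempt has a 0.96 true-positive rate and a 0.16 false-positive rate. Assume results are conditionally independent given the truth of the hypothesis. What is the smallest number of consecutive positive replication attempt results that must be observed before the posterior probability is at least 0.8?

Prior odds: 0.0011 ÷ 0.9989 = 11/9989.
Likelihood ratio of a positive result = 0.96/0.16 = 6.
Target odds: 0.8 ÷ 0.2 = 4.
Require 6ⁿ ≥ 4 ÷ (11/9989) = 39956/11.
6⁴ = 1296 falls short of 39956/11 but 6⁵ = 7776 reaches it, so n = 5.

5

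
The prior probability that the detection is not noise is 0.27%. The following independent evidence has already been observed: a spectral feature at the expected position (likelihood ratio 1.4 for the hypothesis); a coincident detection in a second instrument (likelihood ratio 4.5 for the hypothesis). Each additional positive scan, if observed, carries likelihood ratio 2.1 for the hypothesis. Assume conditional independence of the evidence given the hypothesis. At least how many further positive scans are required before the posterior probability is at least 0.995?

13

Prior odds = 0.0027/0.9973 = 27/9973.
Combined Bayes factor of the evidence already in hand = 1.4 × 4.5 = 6.3.
Odds after that evidence = (27/9973) × 6.3 = 1701/99730.
Target odds = 0.995/0.005 = 199.
Need 2.1ⁿ ≥ 199 ÷ (1701/99730) = 19846270/1701.
2.1¹² ≈7355.83 falls short of 19846270/1701 but 2.1¹³ ≈15447.2 reaches it, so n = 13.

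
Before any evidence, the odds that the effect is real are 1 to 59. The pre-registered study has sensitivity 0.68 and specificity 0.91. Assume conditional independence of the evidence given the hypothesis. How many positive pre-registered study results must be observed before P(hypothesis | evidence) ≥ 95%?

4

Prior odds = 1/59.
False-positive rate = 1 − 0.91 = 0.09; likelihood ratio of a positive = 0.68/0.09 = 68/9.
Target posterior odds = 0.95/0.05 = 19.
Require (68/9)ⁿ ≥ 19 ÷ (1/59) = 1121.
(68/9)³ = 314432/729 falls short of 1121 but (68/9)⁴ = 21381376/6561 reaches it, so n = 4.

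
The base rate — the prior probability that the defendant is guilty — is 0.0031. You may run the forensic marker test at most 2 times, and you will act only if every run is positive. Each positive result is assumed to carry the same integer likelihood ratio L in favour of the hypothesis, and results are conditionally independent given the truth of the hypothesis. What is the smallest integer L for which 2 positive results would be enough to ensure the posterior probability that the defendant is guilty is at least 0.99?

179

Prior odds = 0.0031/0.9969 = 31/9969.
Target odds = 0.99/0.01 = 99.
Need L² ≥ 99 ÷ (31/9969) = 986931/31.
178² = 31684 < 986931/31 ≤ 32041 = 179², so L = 179.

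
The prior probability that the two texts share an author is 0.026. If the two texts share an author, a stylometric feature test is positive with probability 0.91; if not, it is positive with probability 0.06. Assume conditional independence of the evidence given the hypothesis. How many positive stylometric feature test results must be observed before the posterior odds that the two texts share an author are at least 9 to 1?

3

Prior odds = 0.026/0.974 = 13/487.
Likelihood ratio of a positive = 0.91/0.06 = 91/6.
Target odds = 9.
Need (13/487) × (91/6)ⁿ ≥ 9, i.e. (91/6)ⁿ ≥ 4383/13.
(91/6)² = 8281/36 falls short of 4383/13 but (91/6)³ = 753571/216 reaches it, so n = 3.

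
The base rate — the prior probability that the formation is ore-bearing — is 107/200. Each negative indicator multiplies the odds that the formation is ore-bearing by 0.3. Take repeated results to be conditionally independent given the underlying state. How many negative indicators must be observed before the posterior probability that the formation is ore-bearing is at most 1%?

Prior odds = 0.535/0.465 = 107/93.
Likelihood ratio per negative indicator = 0.3.
Target odds: 0.01 ÷ 0.99 = 1/99.
Need (107/93) × 0.3ⁿ ≤ 1/99, i.e. 0.3ⁿ ≤ 31/3531.
0.3³ = 0.027 is still above 31/3531 but 0.3⁴ = 0.0081 is at or below it, so n = 4.

4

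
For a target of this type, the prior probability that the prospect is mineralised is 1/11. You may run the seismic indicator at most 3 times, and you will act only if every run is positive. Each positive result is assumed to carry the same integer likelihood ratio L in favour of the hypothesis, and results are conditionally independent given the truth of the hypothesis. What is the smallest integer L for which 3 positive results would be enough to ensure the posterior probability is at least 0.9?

5

Prior odds = (1/11)/(10/11) = 0.1.
Target odds = 0.9/0.1 = 9.
Need L³ ≥ 9 ÷ 0.1 = 90.
4³ = 64 < 90 ≤ 125 = 5³, so L = 5.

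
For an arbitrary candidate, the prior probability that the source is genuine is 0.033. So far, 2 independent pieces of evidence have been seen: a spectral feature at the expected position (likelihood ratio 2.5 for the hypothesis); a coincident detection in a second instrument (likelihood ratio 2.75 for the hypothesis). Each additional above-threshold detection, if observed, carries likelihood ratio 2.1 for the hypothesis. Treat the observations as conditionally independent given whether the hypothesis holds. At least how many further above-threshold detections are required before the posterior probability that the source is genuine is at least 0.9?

Prior odds = 0.033/0.967 = 33/967.
Combined Bayes factor of the evidence already in hand = 2.5 × 2.75 = 6.875.
Odds after that evidence = (33/967) × 6.875 = 1815/7736.
Target odds = 0.9/0.1 = 9.
Need 2.1ⁿ ≥ 9 ÷ (1815/7736) = 23208/605.
2.1⁴ = 19.4481 falls short of 23208/605 but 2.1⁵ = 4084101/100000 reaches it, so n = 5.

5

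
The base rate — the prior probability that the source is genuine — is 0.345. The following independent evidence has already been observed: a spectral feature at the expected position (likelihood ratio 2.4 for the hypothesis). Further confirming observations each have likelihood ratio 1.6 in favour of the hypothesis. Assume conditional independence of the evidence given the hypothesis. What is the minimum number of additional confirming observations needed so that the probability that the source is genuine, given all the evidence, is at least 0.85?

Prior odds = 0.345/0.655 = 69/131.
Bayes factor of the evidence already in hand = 2.4.
Odds after that evidence = (69/131) × 2.4 = 828/655.
Target odds = 0.85/0.15 = 17/3.
Need 1.6ⁿ ≥ 17/3 ÷ (828/655) = 11135/2484.
1.6³ = 4.096 falls short of 11135/2484 but 1.6⁴ = 6.5536 reaches it, so n = 4.

4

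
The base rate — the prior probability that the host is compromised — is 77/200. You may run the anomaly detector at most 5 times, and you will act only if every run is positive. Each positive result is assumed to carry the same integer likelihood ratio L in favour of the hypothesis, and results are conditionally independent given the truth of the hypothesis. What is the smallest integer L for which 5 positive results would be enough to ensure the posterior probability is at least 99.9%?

5

Prior odds = 0.385/0.615 = 77/123.
Target odds = 0.999/0.001 = 999.
Need L⁵ ≥ 999 ÷ (77/123) = 122877/77.
4⁵ = 1024 < 122877/77 ≤ 3125 = 5⁵, so L = 5.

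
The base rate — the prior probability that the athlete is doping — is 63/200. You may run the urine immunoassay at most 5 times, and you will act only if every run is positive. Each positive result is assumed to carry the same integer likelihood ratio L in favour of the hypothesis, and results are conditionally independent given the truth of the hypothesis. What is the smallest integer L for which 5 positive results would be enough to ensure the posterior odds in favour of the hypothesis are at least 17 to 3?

2

Prior odds = 0.315/0.685 = 63/137.
Target odds = 17/3.
Need L⁵ ≥ 17/3 ÷ (63/137) = 2329/189.
1⁵ = 1 < 2329/189 ≤ 32 = 2⁵, so L = 2.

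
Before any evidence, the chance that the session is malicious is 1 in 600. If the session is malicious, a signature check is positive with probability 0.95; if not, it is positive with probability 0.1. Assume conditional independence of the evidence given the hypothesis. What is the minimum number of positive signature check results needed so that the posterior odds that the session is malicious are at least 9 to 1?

Prior odds = (1/600)/(599/600) = 1/599.
Likelihood ratio of a positive = 0.95/0.1 = 9.5.
Target odds = 9.
Need (1/599) × 9.5ⁿ ≥ 9, i.e. 9.5ⁿ ≥ 5391.
9.5³ = 857.375 falls short of 5391 but 9.5⁴ = 8145.0625 reaches it, so n = 4.

4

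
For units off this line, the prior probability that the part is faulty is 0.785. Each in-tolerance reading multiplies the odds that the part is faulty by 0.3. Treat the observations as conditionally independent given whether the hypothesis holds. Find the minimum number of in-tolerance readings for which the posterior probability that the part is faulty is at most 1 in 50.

Prior odds = 0.785/0.215 = 157/43.
Likelihood ratio per in-tolerance reading = 0.3.
Target posterior odds = 0.02/0.98 = 1/49.
Need (157/43) × 0.3ⁿ ≤ 1/49, i.e. 0.3ⁿ ≤ 43/7693.
0.3⁴ = 0.0081 is still above 43/7693 but 0.3⁵ = 243/100000 is at or below it, so n = 5.

5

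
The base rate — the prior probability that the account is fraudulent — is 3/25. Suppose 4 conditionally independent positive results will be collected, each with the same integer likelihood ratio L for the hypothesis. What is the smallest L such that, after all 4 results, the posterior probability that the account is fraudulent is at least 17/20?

3

Prior odds = 0.12/0.88 = 3/22.
Target odds = 0.85/0.15 = 17/3.
Need L⁴ ≥ 17/3 ÷ (3/22) = 374/9.
2⁴ = 16 < 374/9 ≤ 81 = 3⁴, so L = 3.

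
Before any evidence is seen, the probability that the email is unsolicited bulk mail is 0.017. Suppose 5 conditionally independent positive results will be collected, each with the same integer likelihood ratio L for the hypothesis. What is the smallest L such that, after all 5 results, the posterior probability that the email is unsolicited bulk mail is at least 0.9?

Prior odds = 0.017/0.983 = 17/983.
Target odds = 0.9/0.1 = 9.
Need L⁵ ≥ 9 ÷ (17/983) = 8847/17.
3⁵ = 243 < 8847/17 ≤ 1024 = 4⁵, so L = 4.

4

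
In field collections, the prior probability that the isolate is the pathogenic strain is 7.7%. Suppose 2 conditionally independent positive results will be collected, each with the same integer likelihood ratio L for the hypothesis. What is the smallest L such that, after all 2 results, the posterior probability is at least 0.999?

Prior odds = 0.077/0.923 = 77/923.
Target odds = 0.999/0.001 = 999.
Need L² ≥ 999 ÷ (77/923) = 922077/77.
109² = 11881 < 922077/77 ≤ 12100 = 110², so L = 110.

110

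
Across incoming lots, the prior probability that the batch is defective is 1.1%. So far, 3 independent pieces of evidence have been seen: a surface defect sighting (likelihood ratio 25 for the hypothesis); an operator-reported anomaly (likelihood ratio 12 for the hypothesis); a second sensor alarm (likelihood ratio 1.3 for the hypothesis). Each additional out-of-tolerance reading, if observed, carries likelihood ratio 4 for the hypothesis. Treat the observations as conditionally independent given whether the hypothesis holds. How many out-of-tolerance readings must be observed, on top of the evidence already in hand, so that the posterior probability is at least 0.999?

Prior odds = 0.011/0.989 = 11/989.
Combined Bayes factor of the evidence already in hand = 25 × 12 × 1.3 = 390.
Odds after that evidence = (11/989) × 390 = 4290/989.
Target odds = 0.999/0.001 = 999.
Need 4ⁿ ≥ 999 ÷ (4290/989) = 329337/1430.
4³ = 64 falls short of 329337/1430 but 4⁴ = 256 reaches it, so n = 4.

4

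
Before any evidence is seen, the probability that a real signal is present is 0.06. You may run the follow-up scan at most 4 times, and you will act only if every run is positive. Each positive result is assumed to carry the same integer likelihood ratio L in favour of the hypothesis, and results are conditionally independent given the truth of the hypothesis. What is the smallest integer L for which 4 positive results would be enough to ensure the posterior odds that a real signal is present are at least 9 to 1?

Prior odds = 0.06/0.94 = 3/47.
Target odds = 9.
Need L⁴ ≥ 9 ÷ (3/47) = 141.
3⁴ = 81 < 141 ≤ 256 = 4⁴, so L = 4.

4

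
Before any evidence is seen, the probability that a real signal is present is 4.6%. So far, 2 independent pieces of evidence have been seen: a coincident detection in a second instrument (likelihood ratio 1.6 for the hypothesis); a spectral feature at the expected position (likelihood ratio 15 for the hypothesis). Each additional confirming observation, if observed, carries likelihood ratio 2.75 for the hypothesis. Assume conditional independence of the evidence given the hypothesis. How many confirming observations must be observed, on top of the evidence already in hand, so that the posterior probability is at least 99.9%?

7

Prior odds = 0.046/0.954 = 23/477.
Combined Bayes factor of the evidence already in hand = 1.6 × 15 = 24.
Odds after that evidence = (23/477) × 24 = 184/159.
Target odds = 0.999/0.001 = 999.
Need 2.75ⁿ ≥ 999 ÷ (184/159) = 158841/184.
2.75⁶ = 1771561/4096 falls short of 158841/184 but 2.75⁷ = 19487171/16384 reaches it, so n = 7.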